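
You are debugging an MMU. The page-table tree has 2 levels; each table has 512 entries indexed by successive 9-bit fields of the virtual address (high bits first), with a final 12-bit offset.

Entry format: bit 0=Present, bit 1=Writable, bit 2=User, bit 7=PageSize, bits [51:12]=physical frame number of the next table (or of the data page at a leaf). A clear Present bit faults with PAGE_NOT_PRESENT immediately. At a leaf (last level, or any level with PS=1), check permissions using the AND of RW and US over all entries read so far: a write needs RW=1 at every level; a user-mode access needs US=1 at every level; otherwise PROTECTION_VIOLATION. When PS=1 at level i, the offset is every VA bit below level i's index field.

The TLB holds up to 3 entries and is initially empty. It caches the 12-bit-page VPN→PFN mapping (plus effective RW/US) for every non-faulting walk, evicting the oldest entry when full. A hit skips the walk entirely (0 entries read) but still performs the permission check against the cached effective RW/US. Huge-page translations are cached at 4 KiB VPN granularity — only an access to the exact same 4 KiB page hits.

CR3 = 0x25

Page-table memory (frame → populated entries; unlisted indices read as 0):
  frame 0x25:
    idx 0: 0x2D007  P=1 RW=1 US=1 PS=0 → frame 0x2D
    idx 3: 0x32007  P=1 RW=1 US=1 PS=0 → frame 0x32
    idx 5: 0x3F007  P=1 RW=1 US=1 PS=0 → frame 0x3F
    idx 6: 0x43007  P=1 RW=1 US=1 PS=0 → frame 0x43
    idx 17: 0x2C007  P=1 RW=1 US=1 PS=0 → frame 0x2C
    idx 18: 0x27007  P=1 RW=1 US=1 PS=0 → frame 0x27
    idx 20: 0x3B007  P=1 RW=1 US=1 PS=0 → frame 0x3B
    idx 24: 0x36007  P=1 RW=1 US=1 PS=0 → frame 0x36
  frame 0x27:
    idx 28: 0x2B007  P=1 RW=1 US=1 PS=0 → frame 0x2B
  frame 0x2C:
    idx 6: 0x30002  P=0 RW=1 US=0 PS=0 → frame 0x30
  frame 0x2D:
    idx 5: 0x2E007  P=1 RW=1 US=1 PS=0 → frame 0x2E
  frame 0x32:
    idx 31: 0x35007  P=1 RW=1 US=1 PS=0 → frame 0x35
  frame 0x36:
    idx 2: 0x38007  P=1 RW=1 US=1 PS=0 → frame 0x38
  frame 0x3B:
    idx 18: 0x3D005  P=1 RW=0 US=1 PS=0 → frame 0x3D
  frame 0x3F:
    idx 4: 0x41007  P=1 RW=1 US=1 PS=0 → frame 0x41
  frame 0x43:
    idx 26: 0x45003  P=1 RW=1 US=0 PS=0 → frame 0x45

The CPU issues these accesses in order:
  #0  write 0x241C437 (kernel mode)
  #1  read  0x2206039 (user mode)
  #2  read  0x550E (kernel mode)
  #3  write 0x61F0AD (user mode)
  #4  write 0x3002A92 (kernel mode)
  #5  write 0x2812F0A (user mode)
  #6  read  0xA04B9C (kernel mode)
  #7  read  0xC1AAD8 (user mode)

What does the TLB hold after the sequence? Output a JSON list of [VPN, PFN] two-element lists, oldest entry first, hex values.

Per-access translation:
#0 VA=0x241C437 (w,kernel):
  lvl0: tbl 0x25, slot 18 ⇒ 0x27007 (P1/RW1/US1/PS0)
  lvl1: tbl 0x27, slot 28 ⇒ 0x2B007 (P1/RW1/US1/PS0)
  ✓ 0x2B437  — 2 lookups
#1 VA=0x2206039 (r,user):
  lvl0: tbl 0x25, slot 17 ⇒ 0x2C007 (P1/RW1/US1/PS0)
  lvl1: tbl 0x2C, slot 6 ⇒ 0x30002 (P0/RW1/US0/PS0)
  ✗ PAGE_NOT_PRESENT  [2 reads]
#2 VA=0x550E (r,kernel):
  lvl0: tbl 0x25, slot 0 ⇒ 0x2D007 (P1/RW1/US1/PS0)
  lvl1: tbl 0x2D, slot 5 ⇒ 0x2E007 (P1/RW1/US1/PS0)
  ✓ 0x2E50E  — 2 lookups
#3 VA=0x61F0AD (w,user):
  lvl0: tbl 0x25, slot 3 ⇒ 0x32007 (P1/RW1/US1/PS0)
  lvl1: tbl 0x32, slot 31 ⇒ 0x35007 (P1/RW1/US1/PS0)
  ✓ 0x350AD  — 2 lookups
#4 VA=0x3002A92 (w,kernel):
  lvl0: tbl 0x25, slot 24 ⇒ 0x36007 (P1/RW1/US1/PS0)
  lvl1: tbl 0x36, slot 2 ⇒ 0x38007 (P1/RW1/US1/PS0)
  ✓ 0x38A92  — 2 lookups
#5 VA=0x2812F0A (w,user):
  lvl0: tbl 0x25, slot 20 ⇒ 0x3B007 (P1/RW1/US1/PS0)
  lvl1: tbl 0x3B, slot 18 ⇒ 0x3D005 (P1/RW0/US1/PS0)
  ✗ PROTECTION_VIOLATION  [2 reads]
#6 VA=0xA04B9C (r,kernel):
  lvl0: tbl 0x25, slot 5 ⇒ 0x3F007 (P1/RW1/US1/PS0)
  lvl1: tbl 0x3F, slot 4 ⇒ 0x41007 (P1/RW1/US1/PS0)
  ✓ 0x41B9C  — 2 lookups
#7 VA=0xC1AAD8 (r,user):
  lvl0: tbl 0x25, slot 6 ⇒ 0x43007 (P1/RW1/US1/PS0)
  lvl1: tbl 0x43, slot 26 ⇒ 0x45003 (P1/RW1/US0/PS0)
  ✗ PROTECTION_VIOLATION  [2 reads]

TLB: [["0x61F", "0x35"], ["0x3002", "0x38"], ["0xA04", "0x41"]]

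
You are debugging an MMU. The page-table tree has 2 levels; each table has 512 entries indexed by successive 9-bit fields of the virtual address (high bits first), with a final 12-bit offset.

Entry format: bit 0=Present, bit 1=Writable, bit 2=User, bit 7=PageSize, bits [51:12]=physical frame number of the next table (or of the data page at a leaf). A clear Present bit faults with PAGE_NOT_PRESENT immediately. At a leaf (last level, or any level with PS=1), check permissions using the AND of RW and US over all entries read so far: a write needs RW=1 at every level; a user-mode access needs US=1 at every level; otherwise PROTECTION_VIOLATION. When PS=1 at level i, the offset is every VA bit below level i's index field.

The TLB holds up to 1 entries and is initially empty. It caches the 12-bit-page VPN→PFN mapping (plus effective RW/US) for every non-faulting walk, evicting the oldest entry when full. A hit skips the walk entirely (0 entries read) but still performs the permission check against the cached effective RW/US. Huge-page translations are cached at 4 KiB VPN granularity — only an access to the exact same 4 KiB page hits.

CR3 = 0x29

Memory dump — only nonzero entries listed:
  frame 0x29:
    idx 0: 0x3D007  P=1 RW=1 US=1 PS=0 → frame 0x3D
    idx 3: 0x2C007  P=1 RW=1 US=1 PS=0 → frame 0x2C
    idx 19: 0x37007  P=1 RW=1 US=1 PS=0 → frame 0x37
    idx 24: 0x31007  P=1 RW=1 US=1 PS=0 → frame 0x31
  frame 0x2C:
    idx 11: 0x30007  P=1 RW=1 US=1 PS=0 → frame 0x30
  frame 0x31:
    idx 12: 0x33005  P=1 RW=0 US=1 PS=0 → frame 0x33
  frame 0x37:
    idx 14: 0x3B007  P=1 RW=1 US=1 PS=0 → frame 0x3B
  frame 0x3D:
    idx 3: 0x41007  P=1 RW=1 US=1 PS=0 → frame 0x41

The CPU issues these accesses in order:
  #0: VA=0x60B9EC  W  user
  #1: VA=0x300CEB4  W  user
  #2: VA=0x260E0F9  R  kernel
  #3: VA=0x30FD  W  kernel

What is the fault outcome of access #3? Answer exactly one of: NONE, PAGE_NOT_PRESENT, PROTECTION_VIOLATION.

Walk each access:
#0 VA=0x60B9EC (w,user):
  L0 @0x29[3] → 0x2C007  P=1,RW=1,US=1,PS=0
  L1 @0x2C[11] → 0x30007  P=1,RW=1,US=1,PS=0
  ⇒ phys 0x309EC  [2 reads]
#1 VA=0x300CEB4 (w,user):
  L0 @0x29[24] → 0x31007  P=1,RW=1,US=1,PS=0
  L1 @0x31[12] → 0x33005  P=1,RW=0,US=1,PS=0
  ⇒ fault: PROTECTION_VIOLATION  — 2 lookups
#2 VA=0x260E0F9 (r,kernel):
  L0 @0x29[19] → 0x37007  P=1,RW=1,US=1,PS=0
  L1 @0x37[14] → 0x3B007  P=1,RW=1,US=1,PS=0
  ⇒ phys 0x3B0F9  [2 reads]
#3 VA=0x30FD (w,kernel):
  L0 @0x29[0] → 0x3D007  P=1,RW=1,US=1,PS=0
  L1 @0x3D[3] → 0x41007  P=1,RW=1,US=1,PS=0
  ⇒ phys 0x410FD  [2 reads]

Access #3 fault: NONE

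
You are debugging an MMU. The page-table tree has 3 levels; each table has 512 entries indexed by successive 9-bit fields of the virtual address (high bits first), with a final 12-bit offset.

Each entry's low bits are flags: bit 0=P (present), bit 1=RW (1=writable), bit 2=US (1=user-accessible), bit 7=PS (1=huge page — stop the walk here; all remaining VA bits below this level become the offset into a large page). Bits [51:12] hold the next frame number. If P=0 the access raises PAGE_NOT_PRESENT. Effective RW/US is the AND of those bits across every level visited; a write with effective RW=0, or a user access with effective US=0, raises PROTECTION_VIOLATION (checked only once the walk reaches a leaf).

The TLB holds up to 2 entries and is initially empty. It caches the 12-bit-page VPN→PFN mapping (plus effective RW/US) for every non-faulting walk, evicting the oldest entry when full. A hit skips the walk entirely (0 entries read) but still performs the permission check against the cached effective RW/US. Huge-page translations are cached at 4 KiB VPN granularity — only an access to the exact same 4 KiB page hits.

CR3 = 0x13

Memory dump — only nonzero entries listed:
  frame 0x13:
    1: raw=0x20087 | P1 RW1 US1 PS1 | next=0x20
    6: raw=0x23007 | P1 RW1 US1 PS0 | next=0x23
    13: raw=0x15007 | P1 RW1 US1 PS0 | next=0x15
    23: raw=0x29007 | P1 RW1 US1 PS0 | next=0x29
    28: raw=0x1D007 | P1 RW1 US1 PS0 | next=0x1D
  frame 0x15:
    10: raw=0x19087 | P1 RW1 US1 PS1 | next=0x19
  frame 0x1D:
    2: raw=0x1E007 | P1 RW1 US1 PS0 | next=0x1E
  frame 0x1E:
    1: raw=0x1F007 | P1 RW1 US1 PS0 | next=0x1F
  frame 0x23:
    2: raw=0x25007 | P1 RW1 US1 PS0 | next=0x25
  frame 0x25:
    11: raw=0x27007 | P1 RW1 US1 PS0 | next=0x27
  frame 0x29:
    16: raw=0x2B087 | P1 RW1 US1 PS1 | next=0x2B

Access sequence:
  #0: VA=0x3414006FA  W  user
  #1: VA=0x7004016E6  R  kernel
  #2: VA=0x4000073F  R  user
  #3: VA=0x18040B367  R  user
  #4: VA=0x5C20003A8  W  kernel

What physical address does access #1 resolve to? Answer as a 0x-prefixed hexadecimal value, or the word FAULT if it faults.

Per-access translation:
#0 VA=0x3414006FA (w,user):
  L0 @0x13[13] → 0x15007  P=1,RW=1,US=1,PS=0
  L1 @0x15[10] → 0x19087  P=1,RW=1,US=1,PS=1
  → PA=0x196FA (huge @L1)  (2 entries read)
#1 VA=0x7004016E6 (r,kernel):
  L0 @0x13[28] → 0x1D007  P=1,RW=1,US=1,PS=0
  L1 @0x1D[2] → 0x1E007  P=1,RW=1,US=1,PS=0
  L2 @0x1E[1] → 0x1F007  P=1,RW=1,US=1,PS=0
  → PA=0x1F6E6  (3 entries read)
#2 VA=0x4000073F (r,user):
  L0 @0x13[1] → 0x20087  P=1,RW=1,US=1,PS=1
  → PA=0x2073F (huge @L0)  (1 entries read)
#3 VA=0x18040B367 (r,user):
  L0 @0x13[6] → 0x23007  P=1,RW=1,US=1,PS=0
  L1 @0x23[2] → 0x25007  P=1,RW=1,US=1,PS=0
  L2 @0x25[11] → 0x27007  P=1,RW=1,US=1,PS=0
  → PA=0x27367  (3 entries read)
#4 VA=0x5C20003A8 (w,kernel):
  L0 @0x13[23] → 0x29007  P=1,RW=1,US=1,PS=0
  L1 @0x29[16] → 0x2B087  P=1,RW=1,US=1,PS=1
  → PA=0x2B3A8 (huge @L1)  (2 entries read)

Access #1 PA: 0x1F6E6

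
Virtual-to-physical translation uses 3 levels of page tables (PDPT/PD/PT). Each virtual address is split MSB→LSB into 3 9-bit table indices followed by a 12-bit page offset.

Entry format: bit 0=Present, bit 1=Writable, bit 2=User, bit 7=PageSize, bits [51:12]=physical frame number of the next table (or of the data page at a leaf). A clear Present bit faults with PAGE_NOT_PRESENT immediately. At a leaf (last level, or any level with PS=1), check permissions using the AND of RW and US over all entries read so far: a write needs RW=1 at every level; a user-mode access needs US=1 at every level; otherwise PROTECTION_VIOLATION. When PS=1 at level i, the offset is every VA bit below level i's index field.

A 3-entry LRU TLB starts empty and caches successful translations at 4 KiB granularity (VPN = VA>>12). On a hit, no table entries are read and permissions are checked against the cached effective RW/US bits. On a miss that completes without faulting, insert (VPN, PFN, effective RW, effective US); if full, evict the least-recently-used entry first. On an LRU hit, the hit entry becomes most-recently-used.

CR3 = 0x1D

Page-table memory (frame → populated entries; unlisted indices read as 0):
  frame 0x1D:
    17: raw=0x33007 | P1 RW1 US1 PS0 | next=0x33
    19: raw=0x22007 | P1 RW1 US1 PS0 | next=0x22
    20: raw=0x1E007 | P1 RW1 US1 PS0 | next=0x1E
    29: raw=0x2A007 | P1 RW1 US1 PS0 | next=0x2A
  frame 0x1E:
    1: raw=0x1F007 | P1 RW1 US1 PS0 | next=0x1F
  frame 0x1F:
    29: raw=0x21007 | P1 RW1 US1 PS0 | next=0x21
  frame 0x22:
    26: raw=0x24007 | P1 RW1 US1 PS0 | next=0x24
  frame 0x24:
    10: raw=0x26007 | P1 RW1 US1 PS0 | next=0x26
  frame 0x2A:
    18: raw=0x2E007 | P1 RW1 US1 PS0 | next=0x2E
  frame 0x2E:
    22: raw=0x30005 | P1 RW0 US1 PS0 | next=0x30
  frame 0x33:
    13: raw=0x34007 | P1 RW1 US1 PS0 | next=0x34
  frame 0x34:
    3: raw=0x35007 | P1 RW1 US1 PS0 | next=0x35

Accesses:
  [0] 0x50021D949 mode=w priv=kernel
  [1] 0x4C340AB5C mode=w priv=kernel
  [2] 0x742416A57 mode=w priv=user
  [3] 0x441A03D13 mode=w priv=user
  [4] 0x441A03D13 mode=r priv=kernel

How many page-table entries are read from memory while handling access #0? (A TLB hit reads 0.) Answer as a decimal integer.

Trace:
#0 VA=0x50021D949 (w,kernel):
  [0] read 0x1D idx=20: raw=0x1E007 flags P=1 W=1 U=1 S=0
  [1] read 0x1E idx=1: raw=0x1F007 flags P=1 W=1 U=1 S=0
  [2] read 0x1F idx=29: raw=0x21007 flags P=1 W=1 U=1 S=0
  ⇒ phys 0x21949  [3 reads]
#1 VA=0x4C340AB5C (w,kernel):
  [0] read 0x1D idx=19: raw=0x22007 flags P=1 W=1 U=1 S=0
  [1] read 0x22 idx=26: raw=0x24007 flags P=1 W=1 U=1 S=0
  [2] read 0x24 idx=10: raw=0x26007 flags P=1 W=1 U=1 S=0
  ⇒ phys 0x26B5C  [3 reads]
#2 VA=0x742416A57 (w,user):
  [0] read 0x1D idx=29: raw=0x2A007 flags P=1 W=1 U=1 S=0
  [1] read 0x2A idx=18: raw=0x2E007 flags P=1 W=1 U=1 S=0
  [2] read 0x2E idx=22: raw=0x30005 flags P=1 W=0 U=1 S=0
  → PROTECTION_VIOLATION  (3 entries read)
#3 VA=0x441A03D13 (w,user):
  [0] read 0x1D idx=17: raw=0x33007 flags P=1 W=1 U=1 S=0
  [1] read 0x33 idx=13: raw=0x34007 flags P=1 W=1 U=1 S=0
  [2] read 0x34 idx=3: raw=0x35007 flags P=1 W=1 U=1 S=0
  ⇒ phys 0x35D13  [3 reads]
#4 VA=0x441A03D13 (r,kernel):
  TLB hit vpn=0x441A03 → PA=0x35D13

Entries read for #0: 3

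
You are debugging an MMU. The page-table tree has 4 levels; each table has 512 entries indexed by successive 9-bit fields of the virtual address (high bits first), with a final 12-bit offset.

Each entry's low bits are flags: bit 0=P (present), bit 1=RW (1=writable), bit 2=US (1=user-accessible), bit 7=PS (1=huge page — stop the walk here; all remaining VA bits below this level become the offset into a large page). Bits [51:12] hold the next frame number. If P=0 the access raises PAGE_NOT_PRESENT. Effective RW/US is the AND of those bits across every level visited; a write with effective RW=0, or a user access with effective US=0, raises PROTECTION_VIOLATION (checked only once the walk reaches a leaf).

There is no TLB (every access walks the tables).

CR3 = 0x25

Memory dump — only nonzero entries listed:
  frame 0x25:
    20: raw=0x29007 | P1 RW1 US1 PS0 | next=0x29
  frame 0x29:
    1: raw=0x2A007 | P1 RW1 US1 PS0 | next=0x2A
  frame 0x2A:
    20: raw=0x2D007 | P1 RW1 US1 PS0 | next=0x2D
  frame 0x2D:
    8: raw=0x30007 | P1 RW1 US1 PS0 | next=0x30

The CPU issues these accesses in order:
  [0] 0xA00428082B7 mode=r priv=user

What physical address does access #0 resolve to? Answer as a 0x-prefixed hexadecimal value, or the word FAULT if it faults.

Per-access translation:
#0 VA=0xA00428082B7 (r,user):
  L0: frame=0x25 idx=20 entry=0x29007 [P=1 RW=1 US=1 PS=0]
  L1: frame=0x29 idx=1 entry=0x2A007 [P=1 RW=1 US=1 PS=0]
  L2: frame=0x2A idx=20 entry=0x2D007 [P=1 RW=1 US=1 PS=0]
  L3: frame=0x2D idx=8 entry=0x30007 [P=1 RW=1 US=1 PS=0]
  ✓ 0x302B7  — 4 lookups

Access #0 PA: 0x302B7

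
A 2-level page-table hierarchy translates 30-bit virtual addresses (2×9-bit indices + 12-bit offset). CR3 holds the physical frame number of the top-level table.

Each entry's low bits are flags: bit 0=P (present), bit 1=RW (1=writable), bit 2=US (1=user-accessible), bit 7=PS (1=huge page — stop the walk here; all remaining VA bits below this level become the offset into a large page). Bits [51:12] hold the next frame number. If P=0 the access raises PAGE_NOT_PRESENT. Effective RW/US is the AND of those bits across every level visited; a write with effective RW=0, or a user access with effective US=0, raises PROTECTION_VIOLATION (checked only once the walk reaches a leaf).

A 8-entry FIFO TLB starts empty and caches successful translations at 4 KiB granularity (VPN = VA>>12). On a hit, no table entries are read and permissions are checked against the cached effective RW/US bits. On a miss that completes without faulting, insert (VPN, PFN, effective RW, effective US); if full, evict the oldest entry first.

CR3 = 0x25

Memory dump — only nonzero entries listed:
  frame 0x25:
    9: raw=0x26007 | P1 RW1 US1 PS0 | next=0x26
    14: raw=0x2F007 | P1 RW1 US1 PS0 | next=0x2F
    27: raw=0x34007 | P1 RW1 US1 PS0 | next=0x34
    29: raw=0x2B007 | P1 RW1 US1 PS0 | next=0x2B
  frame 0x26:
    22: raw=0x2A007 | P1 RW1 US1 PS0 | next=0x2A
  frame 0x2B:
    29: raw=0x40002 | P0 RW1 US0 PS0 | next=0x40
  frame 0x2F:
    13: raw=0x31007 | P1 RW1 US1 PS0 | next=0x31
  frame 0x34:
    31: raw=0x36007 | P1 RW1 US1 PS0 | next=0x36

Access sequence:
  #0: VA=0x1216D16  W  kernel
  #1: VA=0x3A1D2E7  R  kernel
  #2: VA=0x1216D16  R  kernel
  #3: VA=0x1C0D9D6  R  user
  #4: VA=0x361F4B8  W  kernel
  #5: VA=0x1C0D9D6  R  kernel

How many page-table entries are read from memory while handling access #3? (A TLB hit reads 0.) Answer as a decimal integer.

Per-access translation:
#0 VA=0x1216D16 (w,kernel):
  L0 @0x25[9] → 0x26007  P=1,RW=1,US=1,PS=0
  L1 @0x26[22] → 0x2A007  P=1,RW=1,US=1,PS=0
  ✓ 0x2AD16  — 2 lookups
#1 VA=0x3A1D2E7 (r,kernel):
  L0 @0x25[29] → 0x2B007  P=1,RW=1,US=1,PS=0
  L1 @0x2B[29] → 0x40002  P=0,RW=1,US=0,PS=0
  → PAGE_NOT_PRESENT  (2 entries read)
#2 VA=0x1216D16 (r,kernel):
  TLB hit vpn=0x1216 → PA=0x2AD16
#3 VA=0x1C0D9D6 (r,user):
  L0 @0x25[14] → 0x2F007  P=1,RW=1,US=1,PS=0
  L1 @0x2F[13] → 0x31007  P=1,RW=1,US=1,PS=0
  ✓ 0x319D6  — 2 lookups
#4 VA=0x361F4B8 (w,kernel):
  L0 @0x25[27] → 0x34007  P=1,RW=1,US=1,PS=0
  L1 @0x34[31] → 0x36007  P=1,RW=1,US=1,PS=0
  ✓ 0x364B8  — 2 lookups
#5 VA=0x1C0D9D6 (r,kernel):
  TLB hit vpn=0x1C0D → PA=0x319D6

Entries read for #3: 2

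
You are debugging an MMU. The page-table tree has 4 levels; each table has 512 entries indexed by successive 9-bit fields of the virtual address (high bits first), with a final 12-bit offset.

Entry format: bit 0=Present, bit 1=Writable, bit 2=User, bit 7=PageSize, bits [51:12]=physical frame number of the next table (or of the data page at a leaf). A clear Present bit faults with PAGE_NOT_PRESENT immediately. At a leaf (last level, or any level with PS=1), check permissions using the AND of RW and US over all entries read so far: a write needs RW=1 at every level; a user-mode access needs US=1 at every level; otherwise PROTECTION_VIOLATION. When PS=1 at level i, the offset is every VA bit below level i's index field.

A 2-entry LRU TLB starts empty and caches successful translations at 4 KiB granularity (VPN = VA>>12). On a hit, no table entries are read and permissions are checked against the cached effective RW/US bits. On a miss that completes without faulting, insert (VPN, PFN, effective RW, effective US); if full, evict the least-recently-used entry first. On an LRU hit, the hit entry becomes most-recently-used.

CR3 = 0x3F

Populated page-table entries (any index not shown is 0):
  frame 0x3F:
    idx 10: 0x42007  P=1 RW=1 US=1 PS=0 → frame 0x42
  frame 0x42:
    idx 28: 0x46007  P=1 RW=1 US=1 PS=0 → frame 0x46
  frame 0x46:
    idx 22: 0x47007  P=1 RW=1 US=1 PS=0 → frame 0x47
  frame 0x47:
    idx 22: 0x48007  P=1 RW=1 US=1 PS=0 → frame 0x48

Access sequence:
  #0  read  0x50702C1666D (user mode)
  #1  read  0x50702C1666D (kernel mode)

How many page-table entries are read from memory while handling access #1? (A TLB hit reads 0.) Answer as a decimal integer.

Walk each access:
#0 VA=0x50702C1666D (r,user):
  L0: frame=0x3F idx=10 entry=0x42007 [P=1 RW=1 US=1 PS=0]
  L1: frame=0x42 idx=28 entry=0x46007 [P=1 RW=1 US=1 PS=0]
  L2: frame=0x46 idx=22 entry=0x47007 [P=1 RW=1 US=1 PS=0]
  L3: frame=0x47 idx=22 entry=0x48007 [P=1 RW=1 US=1 PS=0]
  → PA=0x4866D  (4 entries read)
#1 VA=0x50702C1666D (r,kernel):
  TLB hit vpn=0x50702C16 → PA=0x4866D

Entries read for #1: 0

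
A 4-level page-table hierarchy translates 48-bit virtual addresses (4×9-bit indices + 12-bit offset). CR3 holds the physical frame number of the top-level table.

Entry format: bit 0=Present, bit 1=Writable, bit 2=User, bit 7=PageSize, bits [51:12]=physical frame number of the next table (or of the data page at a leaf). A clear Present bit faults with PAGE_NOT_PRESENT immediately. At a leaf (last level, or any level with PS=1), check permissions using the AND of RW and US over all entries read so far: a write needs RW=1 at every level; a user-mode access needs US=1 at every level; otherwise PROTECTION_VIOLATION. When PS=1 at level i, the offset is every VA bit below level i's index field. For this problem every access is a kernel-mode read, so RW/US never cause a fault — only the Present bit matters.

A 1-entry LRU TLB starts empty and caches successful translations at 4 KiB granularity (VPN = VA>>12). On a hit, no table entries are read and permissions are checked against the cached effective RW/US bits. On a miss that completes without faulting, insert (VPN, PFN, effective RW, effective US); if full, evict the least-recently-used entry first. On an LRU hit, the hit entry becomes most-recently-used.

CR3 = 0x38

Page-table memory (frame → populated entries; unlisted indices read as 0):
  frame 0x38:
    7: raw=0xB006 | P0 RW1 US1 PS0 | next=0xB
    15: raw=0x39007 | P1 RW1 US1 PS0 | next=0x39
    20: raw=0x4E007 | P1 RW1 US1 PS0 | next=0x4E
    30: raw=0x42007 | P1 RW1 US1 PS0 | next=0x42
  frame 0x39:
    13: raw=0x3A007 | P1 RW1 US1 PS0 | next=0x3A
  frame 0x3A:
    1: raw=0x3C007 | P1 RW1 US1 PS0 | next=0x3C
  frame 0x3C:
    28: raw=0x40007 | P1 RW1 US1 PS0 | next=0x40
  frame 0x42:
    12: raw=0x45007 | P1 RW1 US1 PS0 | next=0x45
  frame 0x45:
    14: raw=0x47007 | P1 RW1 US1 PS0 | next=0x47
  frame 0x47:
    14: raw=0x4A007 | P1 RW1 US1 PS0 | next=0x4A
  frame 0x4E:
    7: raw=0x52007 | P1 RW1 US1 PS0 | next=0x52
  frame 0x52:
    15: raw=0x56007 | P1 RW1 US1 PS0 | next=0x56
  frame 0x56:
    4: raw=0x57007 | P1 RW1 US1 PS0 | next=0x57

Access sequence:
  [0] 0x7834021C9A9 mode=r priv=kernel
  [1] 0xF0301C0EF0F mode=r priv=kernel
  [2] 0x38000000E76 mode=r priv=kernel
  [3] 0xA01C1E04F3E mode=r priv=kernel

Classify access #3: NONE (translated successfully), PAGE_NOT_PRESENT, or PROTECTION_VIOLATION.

Per-access translation:
#0 VA=0x7834021C9A9 (r,kernel):
  L0: frame=0x38 idx=15 entry=0x39007 [P=1 RW=1 US=1 PS=0]
  L1: frame=0x39 idx=13 entry=0x3A007 [P=1 RW=1 US=1 PS=0]
  L2: frame=0x3A idx=1 entry=0x3C007 [P=1 RW=1 US=1 PS=0]
  L3: frame=0x3C idx=28 entry=0x40007 [P=1 RW=1 US=1 PS=0]
  ⇒ phys 0x409A9  [4 reads]
#1 VA=0xF0301C0EF0F (r,kernel):
  L0: frame=0x38 idx=30 entry=0x42007 [P=1 RW=1 US=1 PS=0]
  L1: frame=0x42 idx=12 entry=0x45007 [P=1 RW=1 US=1 PS=0]
  L2: frame=0x45 idx=14 entry=0x47007 [P=1 RW=1 US=1 PS=0]
  L3: frame=0x47 idx=14 entry=0x4A007 [P=1 RW=1 US=1 PS=0]
  ⇒ phys 0x4AF0F  [4 reads]
#2 VA=0x38000000E76 (r,kernel):
  L0: frame=0x38 idx=7 entry=0xB006 [P=0 RW=1 US=1 PS=0]
  → PAGE_NOT_PRESENT  (1 entries read)
#3 VA=0xA01C1E04F3E (r,kernel):
  L0: frame=0x38 idx=20 entry=0x4E007 [P=1 RW=1 US=1 PS=0]
  L1: frame=0x4E idx=7 entry=0x52007 [P=1 RW=1 US=1 PS=0]
  L2: frame=0x52 idx=15 entry=0x56007 [P=1 RW=1 US=1 PS=0]
  L3: frame=0x56 idx=4 entry=0x57007 [P=1 RW=1 US=1 PS=0]
  ⇒ phys 0x57F3E  [4 reads]

Access #3 fault: NONE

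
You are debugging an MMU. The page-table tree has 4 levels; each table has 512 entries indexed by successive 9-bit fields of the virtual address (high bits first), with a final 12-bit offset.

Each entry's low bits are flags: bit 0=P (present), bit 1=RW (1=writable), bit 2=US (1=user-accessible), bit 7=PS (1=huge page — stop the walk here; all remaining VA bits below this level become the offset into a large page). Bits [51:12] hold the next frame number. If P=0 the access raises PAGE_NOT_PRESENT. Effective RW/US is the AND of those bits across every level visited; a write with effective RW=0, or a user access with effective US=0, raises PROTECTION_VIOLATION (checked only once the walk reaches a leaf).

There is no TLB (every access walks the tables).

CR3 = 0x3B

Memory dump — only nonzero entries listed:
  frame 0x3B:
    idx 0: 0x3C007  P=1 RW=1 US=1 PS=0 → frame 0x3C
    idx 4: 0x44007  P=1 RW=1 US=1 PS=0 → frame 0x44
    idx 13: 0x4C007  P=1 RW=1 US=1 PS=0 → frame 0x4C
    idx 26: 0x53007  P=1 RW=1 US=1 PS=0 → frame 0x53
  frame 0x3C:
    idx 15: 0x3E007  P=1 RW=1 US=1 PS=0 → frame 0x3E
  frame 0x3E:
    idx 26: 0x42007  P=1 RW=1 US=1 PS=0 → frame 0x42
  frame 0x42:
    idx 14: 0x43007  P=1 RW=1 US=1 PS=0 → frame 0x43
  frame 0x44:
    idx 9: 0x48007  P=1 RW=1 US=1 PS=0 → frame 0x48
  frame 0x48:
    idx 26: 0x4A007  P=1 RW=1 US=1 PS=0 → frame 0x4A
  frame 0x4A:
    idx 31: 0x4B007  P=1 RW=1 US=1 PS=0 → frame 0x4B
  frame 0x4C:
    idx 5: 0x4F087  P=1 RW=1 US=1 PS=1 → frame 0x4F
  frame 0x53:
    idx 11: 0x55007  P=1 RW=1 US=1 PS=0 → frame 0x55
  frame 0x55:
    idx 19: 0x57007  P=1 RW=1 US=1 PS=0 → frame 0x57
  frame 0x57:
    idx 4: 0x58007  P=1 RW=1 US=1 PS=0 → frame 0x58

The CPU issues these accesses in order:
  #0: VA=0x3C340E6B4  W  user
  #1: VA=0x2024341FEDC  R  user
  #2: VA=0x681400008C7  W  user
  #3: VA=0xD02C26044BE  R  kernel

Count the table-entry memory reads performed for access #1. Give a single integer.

Per-access translation:
#0 VA=0x3C340E6B4 (w,user):
  L0: frame=0x3B idx=0 entry=0x3C007 [P=1 RW=1 US=1 PS=0]
  L1: frame=0x3C idx=15 entry=0x3E007 [P=1 RW=1 US=1 PS=0]
  L2: frame=0x3E idx=26 entry=0x42007 [P=1 RW=1 US=1 PS=0]
  L3: frame=0x42 idx=14 entry=0x43007 [P=1 RW=1 US=1 PS=0]
  ✓ 0x436B4  — 4 lookups
#1 VA=0x2024341FEDC (r,user):
  L0: frame=0x3B idx=4 entry=0x44007 [P=1 RW=1 US=1 PS=0]
  L1: frame=0x44 idx=9 entry=0x48007 [P=1 RW=1 US=1 PS=0]
  L2: frame=0x48 idx=26 entry=0x4A007 [P=1 RW=1 US=1 PS=0]
  L3: frame=0x4A idx=31 entry=0x4B007 [P=1 RW=1 US=1 PS=0]
  ✓ 0x4BEDC  — 4 lookups
#2 VA=0x681400008C7 (w,user):
  L0: frame=0x3B idx=13 entry=0x4C007 [P=1 RW=1 US=1 PS=0]
  L1: frame=0x4C idx=5 entry=0x4F087 [P=1 RW=1 US=1 PS=1]
  ✓ 0x4F8C7 (huge @L1)  — 2 lookups
#3 VA=0xD02C26044BE (r,kernel):
  L0: frame=0x3B idx=26 entry=0x53007 [P=1 RW=1 US=1 PS=0]
  L1: frame=0x53 idx=11 entry=0x55007 [P=1 RW=1 US=1 PS=0]
  L2: frame=0x55 idx=19 entry=0x57007 [P=1 RW=1 US=1 PS=0]
  L3: frame=0x57 idx=4 entry=0x58007 [P=1 RW=1 US=1 PS=0]
  ✓ 0x584BE  — 4 lookups

Entries read for #1: 4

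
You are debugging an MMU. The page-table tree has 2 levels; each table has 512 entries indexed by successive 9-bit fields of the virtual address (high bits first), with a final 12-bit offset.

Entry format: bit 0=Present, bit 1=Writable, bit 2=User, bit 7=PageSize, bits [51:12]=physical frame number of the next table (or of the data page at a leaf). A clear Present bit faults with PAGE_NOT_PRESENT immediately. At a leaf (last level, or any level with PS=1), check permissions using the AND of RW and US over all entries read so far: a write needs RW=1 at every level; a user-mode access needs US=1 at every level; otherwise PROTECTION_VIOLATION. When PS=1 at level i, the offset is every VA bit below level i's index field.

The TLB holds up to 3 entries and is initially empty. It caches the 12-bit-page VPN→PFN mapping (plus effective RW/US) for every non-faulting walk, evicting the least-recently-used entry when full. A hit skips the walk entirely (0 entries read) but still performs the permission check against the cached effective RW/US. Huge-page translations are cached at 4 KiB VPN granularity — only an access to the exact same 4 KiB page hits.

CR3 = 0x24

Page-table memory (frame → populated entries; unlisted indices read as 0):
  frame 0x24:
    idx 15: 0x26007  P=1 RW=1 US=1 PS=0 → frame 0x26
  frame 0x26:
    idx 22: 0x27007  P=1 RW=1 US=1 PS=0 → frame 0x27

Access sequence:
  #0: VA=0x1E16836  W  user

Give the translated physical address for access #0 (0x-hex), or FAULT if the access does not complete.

Per-access translation:
#0 VA=0x1E16836 (w,user):
  lvl0: tbl 0x24, slot 15 ⇒ 0x26007 (P1/RW1/US1/PS0)
  lvl1: tbl 0x26, slot 22 ⇒ 0x27007 (P1/RW1/US1/PS0)
  ⇒ phys 0x27836  [2 reads]

Access #0 PA: 0x27836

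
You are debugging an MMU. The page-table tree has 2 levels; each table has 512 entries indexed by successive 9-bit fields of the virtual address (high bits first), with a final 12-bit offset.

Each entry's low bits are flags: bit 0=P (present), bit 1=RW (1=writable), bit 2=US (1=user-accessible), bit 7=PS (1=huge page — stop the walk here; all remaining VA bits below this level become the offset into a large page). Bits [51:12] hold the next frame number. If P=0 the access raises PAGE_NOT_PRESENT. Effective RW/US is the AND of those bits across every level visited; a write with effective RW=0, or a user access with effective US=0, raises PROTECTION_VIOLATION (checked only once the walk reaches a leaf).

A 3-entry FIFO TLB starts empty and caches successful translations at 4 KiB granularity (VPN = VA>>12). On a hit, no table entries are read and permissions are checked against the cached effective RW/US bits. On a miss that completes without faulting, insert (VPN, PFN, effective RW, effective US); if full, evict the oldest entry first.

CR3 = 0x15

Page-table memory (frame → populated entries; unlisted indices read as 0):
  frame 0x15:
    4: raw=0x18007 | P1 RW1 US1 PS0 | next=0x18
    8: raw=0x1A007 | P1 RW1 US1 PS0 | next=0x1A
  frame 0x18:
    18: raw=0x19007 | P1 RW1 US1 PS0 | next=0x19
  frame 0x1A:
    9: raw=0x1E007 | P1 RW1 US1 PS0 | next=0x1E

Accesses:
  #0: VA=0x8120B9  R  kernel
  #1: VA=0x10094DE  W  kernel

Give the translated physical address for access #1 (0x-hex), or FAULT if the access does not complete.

Per-access translation:
#0 VA=0x8120B9 (r,kernel):
  L0 @0x15[4] → 0x18007  P=1,RW=1,US=1,PS=0
  L1 @0x18[18] → 0x19007  P=1,RW=1,US=1,PS=0
  ⇒ phys 0x190B9  [2 reads]
#1 VA=0x10094DE (w,kernel):
  L0 @0x15[8] → 0x1A007  P=1,RW=1,US=1,PS=0
  L1 @0x1A[9] → 0x1E007  P=1,RW=1,US=1,PS=0
  ⇒ phys 0x1E4DE  [2 reads]

Access #1 PA: 0x1E4DE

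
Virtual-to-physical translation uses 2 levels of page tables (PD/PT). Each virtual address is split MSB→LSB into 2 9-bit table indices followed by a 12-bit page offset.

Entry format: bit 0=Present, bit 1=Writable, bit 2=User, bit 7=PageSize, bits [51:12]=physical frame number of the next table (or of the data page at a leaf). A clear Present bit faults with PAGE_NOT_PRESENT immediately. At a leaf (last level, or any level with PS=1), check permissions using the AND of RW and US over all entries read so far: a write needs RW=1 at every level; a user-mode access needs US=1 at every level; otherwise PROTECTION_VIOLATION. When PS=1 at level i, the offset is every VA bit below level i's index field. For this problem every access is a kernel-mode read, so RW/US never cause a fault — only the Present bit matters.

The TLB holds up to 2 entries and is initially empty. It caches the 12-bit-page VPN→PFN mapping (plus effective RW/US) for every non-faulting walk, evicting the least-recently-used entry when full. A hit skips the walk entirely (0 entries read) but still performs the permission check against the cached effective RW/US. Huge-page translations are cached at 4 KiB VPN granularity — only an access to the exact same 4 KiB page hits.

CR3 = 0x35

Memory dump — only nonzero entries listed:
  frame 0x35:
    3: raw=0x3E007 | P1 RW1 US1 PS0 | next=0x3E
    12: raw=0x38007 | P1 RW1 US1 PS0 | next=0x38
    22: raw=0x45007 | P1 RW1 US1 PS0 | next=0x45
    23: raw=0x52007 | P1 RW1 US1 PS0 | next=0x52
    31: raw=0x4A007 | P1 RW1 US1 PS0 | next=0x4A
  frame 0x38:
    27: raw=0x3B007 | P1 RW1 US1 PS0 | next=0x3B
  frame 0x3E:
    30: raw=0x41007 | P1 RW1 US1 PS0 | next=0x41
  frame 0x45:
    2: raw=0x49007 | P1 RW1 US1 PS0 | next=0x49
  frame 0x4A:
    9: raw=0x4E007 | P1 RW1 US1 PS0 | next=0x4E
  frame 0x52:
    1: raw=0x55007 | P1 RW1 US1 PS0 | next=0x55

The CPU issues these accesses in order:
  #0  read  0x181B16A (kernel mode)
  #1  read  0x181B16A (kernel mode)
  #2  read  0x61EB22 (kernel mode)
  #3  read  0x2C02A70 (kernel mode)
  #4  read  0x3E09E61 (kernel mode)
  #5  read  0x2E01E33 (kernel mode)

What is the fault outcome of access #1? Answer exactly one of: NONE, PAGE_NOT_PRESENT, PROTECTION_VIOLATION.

Walk each access:
#0 VA=0x181B16A (r,kernel):
  [0] read 0x35 idx=12: raw=0x38007 flags P=1 W=1 U=1 S=0
  [1] read 0x38 idx=27: raw=0x3B007 flags P=1 W=1 U=1 S=0
  ⇒ phys 0x3B16A  [2 reads]
#1 VA=0x181B16A (r,kernel):
  TLB hit vpn=0x181B → PA=0x3B16A
#2 VA=0x61EB22 (r,kernel):
  [0] read 0x35 idx=3: raw=0x3E007 flags P=1 W=1 U=1 S=0
  [1] read 0x3E idx=30: raw=0x41007 flags P=1 W=1 U=1 S=0
  ⇒ phys 0x41B22  [2 reads]
#3 VA=0x2C02A70 (r,kernel):
  [0] read 0x35 idx=22: raw=0x45007 flags P=1 W=1 U=1 S=0
  [1] read 0x45 idx=2: raw=0x49007 flags P=1 W=1 U=1 S=0
  ⇒ phys 0x49A70  [2 reads]
#4 VA=0x3E09E61 (r,kernel):
  [0] read 0x35 idx=31: raw=0x4A007 flags P=1 W=1 U=1 S=0
  [1] read 0x4A idx=9: raw=0x4E007 flags P=1 W=1 U=1 S=0
  ⇒ phys 0x4EE61  [2 reads]
#5 VA=0x2E01E33 (r,kernel):
  [0] read 0x35 idx=23: raw=0x52007 flags P=1 W=1 U=1 S=0
  [1] read 0x52 idx=1: raw=0x55007 flags P=1 W=1 U=1 S=0
  ⇒ phys 0x55E33  [2 reads]

Access #1 fault: NONE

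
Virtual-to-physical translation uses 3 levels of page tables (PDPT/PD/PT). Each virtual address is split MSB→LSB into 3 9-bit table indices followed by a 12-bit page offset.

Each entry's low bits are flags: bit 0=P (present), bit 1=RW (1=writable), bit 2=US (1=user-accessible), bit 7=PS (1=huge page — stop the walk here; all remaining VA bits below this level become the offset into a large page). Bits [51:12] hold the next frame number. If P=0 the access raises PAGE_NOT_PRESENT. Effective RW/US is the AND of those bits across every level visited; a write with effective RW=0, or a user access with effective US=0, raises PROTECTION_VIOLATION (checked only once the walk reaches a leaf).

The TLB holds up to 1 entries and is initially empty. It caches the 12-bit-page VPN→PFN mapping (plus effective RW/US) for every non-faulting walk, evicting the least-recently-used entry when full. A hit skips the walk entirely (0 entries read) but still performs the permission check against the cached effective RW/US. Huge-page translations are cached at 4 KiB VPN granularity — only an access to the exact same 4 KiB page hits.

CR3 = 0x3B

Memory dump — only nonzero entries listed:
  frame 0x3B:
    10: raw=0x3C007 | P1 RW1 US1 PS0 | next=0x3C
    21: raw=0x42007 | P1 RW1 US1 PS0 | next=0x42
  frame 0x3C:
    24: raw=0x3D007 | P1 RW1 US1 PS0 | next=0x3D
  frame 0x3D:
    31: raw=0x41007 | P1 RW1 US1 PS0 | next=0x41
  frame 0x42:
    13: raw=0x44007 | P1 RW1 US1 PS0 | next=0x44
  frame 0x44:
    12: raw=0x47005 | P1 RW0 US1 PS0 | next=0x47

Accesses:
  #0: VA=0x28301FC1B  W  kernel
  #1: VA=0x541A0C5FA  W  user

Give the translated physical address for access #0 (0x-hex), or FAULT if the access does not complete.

Trace:
#0 VA=0x28301FC1B (w,kernel):
  [0] read 0x3B idx=10: raw=0x3C007 flags P=1 W=1 U=1 S=0
  [1] read 0x3C idx=24: raw=0x3D007 flags P=1 W=1 U=1 S=0
  [2] read 0x3D idx=31: raw=0x41007 flags P=1 W=1 U=1 S=0
  → PA=0x41C1B  (3 entries read)
#1 VA=0x541A0C5FA (w,user):
  [0] read 0x3B idx=21: raw=0x42007 flags P=1 W=1 U=1 S=0
  [1] read 0x42 idx=13: raw=0x44007 flags P=1 W=1 U=1 S=0
  [2] read 0x44 idx=12: raw=0x47005 flags P=1 W=0 U=1 S=0
  ⇒ fault: PROTECTION_VIOLATION  — 3 lookups

Access #0 PA: 0x41C1B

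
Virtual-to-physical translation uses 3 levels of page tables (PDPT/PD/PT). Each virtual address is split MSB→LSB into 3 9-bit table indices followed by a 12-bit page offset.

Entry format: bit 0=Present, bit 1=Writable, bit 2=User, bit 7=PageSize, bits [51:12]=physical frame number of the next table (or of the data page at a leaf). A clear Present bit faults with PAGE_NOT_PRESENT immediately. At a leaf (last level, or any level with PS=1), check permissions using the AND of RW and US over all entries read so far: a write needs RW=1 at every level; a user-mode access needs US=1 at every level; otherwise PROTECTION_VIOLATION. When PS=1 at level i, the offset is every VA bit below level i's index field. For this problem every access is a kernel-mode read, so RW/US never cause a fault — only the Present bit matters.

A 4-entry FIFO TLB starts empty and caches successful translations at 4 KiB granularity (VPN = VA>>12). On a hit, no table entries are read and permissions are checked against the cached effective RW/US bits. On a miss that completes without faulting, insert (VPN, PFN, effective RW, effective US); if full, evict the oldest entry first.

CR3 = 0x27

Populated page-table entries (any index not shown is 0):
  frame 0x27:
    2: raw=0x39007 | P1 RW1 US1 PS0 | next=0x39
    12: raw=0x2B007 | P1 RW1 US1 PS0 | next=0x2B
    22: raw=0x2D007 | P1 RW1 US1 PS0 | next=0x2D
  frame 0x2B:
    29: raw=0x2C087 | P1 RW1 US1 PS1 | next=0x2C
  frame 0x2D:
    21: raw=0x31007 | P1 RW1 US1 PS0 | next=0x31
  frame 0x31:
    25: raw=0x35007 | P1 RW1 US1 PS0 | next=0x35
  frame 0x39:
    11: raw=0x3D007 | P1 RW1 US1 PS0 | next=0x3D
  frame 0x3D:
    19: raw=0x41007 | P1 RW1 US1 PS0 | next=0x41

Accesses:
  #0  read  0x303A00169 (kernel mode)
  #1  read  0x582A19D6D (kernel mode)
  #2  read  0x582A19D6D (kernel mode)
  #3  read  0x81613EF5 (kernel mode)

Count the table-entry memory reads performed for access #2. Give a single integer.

Trace:
#0 VA=0x303A00169 (r,kernel):
  L0 @0x27[12] → 0x2B007  P=1,RW=1,US=1,PS=0
  L1 @0x2B[29] → 0x2C087  P=1,RW=1,US=1,PS=1
  ✓ 0x2C169 (huge @L1)  — 2 lookups
#1 VA=0x582A19D6D (r,kernel):
  L0 @0x27[22] → 0x2D007  P=1,RW=1,US=1,PS=0
  L1 @0x2D[21] → 0x31007  P=1,RW=1,US=1,PS=0
  L2 @0x31[25] → 0x35007  P=1,RW=1,US=1,PS=0
  ✓ 0x35D6D  — 3 lookups
#2 VA=0x582A19D6D (r,kernel):
  TLB hit vpn=0x582A19 → PA=0x35D6D
#3 VA=0x81613EF5 (r,kernel):
  L0 @0x27[2] → 0x39007  P=1,RW=1,US=1,PS=0
  L1 @0x39[11] → 0x3D007  P=1,RW=1,US=1,PS=0
  L2 @0x3D[19] → 0x41007  P=1,RW=1,US=1,PS=0
  ✓ 0x41EF5  — 3 lookups

Entries read for #2: 0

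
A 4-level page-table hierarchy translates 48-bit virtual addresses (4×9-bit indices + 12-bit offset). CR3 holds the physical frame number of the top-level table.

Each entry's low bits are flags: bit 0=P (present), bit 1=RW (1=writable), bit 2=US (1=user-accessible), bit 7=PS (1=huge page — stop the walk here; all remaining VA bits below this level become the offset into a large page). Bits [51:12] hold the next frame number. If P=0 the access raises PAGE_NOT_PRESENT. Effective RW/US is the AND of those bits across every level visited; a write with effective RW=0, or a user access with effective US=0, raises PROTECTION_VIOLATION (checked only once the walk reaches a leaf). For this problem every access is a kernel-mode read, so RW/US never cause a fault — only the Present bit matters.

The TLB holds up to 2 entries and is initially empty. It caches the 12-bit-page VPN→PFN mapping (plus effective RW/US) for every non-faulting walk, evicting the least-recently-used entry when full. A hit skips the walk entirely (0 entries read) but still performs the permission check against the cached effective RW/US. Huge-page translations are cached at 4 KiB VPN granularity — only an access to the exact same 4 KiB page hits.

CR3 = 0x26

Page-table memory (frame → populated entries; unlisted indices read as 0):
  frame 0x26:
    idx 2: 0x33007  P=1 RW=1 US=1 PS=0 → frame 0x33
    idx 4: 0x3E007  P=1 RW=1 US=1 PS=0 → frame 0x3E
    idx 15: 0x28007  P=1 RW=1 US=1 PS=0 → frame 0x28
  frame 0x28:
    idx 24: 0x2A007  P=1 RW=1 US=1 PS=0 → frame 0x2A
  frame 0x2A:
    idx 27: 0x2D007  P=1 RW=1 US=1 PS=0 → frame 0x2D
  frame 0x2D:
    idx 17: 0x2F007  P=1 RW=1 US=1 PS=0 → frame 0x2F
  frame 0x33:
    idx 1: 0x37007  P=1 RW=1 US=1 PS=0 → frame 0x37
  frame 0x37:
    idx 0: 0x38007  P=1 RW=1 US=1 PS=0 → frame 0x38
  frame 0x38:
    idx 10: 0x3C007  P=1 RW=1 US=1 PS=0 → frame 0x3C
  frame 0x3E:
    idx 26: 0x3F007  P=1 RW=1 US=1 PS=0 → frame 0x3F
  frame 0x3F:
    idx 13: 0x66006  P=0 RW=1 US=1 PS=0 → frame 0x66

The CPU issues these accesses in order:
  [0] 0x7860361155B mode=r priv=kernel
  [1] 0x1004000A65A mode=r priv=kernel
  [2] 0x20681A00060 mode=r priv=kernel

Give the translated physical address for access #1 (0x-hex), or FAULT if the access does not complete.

Walk each access:
#0 VA=0x7860361155B (r,kernel):
  L0: frame=0x26 idx=15 entry=0x28007 [P=1 RW=1 US=1 PS=0]
  L1: frame=0x28 idx=24 entry=0x2A007 [P=1 RW=1 US=1 PS=0]
  L2: frame=0x2A idx=27 entry=0x2D007 [P=1 RW=1 US=1 PS=0]
  L3: frame=0x2D idx=17 entry=0x2F007 [P=1 RW=1 US=1 PS=0]
  → PA=0x2F55B  (4 entries read)
#1 VA=0x1004000A65A (r,kernel):
  L0: frame=0x26 idx=2 entry=0x33007 [P=1 RW=1 US=1 PS=0]
  L1: frame=0x33 idx=1 entry=0x37007 [P=1 RW=1 US=1 PS=0]
  L2: frame=0x37 idx=0 entry=0x38007 [P=1 RW=1 US=1 PS=0]
  L3: frame=0x38 idx=10 entry=0x3C007 [P=1 RW=1 US=1 PS=0]
  → PA=0x3C65A  (4 entries read)
#2 VA=0x20681A00060 (r,kernel):
  L0: frame=0x26 idx=4 entry=0x3E007 [P=1 RW=1 US=1 PS=0]
  L1: frame=0x3E idx=26 entry=0x3F007 [P=1 RW=1 US=1 PS=0]
  L2: frame=0x3F idx=13 entry=0x66006 [P=0 RW=1 US=1 PS=0]
  → PAGE_NOT_PRESENT  (3 entries read)

Access #1 PA: 0x3C65A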